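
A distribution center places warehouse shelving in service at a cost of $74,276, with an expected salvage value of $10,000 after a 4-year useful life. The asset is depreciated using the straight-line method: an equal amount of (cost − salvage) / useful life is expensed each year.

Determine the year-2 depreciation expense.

Depreciable base = $74,276 − $10,000 = $64,276.
Annual expense = $64,276 / 4 = $16,069.

$16,069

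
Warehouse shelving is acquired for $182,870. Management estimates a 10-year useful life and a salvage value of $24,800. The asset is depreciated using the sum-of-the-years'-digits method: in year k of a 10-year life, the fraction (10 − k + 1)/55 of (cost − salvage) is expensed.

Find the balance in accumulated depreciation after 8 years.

Depreciable base = $182,870 − $24,800 = $158,070.
Sum of the years' digits = 10+9+8+7+6+5+4+3+2+1 = 55.
Year 1: $158,070 × 10/55 = $28,740. Book value $154,130.
Year 2: $158,070 × 9/55 = $25,866. Book value $128,264.
Year 3: $158,070 × 8/55 = $22,992. Book value $105,272.
Year 4: $158,070 × 7/55 = $20,118. Book value $85,154.
Year 5: $158,070 × 6/55 = $17,244. Book value $67,910.
Year 6: $158,070 × 5/55 = $14,370. Book value $53,540.
Year 7: $158,070 × 4/55 = $11,496. Book value $42,044.
Year 8: $158,070 × 3/55 = $8,622. Book value $33,422.
Accumulated through year 8 = $182,870 − $33,422 = $149,448.

$149,448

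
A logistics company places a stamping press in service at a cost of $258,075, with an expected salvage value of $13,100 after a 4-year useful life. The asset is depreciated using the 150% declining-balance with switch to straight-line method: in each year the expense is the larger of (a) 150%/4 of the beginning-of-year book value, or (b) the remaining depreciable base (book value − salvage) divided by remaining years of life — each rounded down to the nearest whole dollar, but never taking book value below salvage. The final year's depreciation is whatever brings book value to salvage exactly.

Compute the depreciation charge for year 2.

Depreciable base = $258,075 − $13,100 = $244,975.
Year 1: DB = ⌊$258,075 × 150%/4⌋ = $96,778; SL = ⌊$244,975/4⌋ = $61,243 → take DB $96,778. Book value $161,297.
Year 2: DB = ⌊$161,297 × 150%/4⌋ = $60,486; SL = ⌊$148,197/3⌋ = $49,399 → take DB $60,486. Book value $100,811.

$60,486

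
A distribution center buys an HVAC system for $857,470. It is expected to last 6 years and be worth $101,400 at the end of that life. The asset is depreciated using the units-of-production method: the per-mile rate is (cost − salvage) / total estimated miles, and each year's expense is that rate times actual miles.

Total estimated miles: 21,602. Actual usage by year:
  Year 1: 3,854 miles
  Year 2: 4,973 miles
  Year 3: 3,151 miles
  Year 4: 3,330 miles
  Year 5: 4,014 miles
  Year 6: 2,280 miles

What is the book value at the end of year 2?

Depreciable base = $857,470 − $101,400 = $756,070.
Rate = $756,070 / 21,602 miles = $35 per mile.
Year 1: 3,854 × $35 = $134,890. Book value $722,580.
Year 2: 4,973 × $35 = $174,055. Book value $548,525.

$548,525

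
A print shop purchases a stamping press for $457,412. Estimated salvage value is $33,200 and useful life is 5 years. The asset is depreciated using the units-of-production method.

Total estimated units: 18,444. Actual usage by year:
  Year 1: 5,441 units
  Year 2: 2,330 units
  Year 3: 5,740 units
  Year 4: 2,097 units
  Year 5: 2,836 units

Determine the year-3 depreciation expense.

Depreciable base = $457,412 − $33,200 = $424,212.
Rate = $424,212 / 18,444 units = $23 per unit.
Year 1: 5,441 × $23 = $125,143. Book value $332,269.
Year 2: 2,330 × $23 = $53,590. Book value $278,679.
Year 3: 5,740 × $23 = $132,020. Book value $146,659.

$132,020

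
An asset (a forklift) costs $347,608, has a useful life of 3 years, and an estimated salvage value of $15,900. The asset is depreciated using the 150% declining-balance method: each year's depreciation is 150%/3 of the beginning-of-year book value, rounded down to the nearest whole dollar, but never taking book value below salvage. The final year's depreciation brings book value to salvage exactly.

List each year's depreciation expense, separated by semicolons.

$173,804; $86,902; $71,002

Depreciable base = $347,608 − $15,900 = $331,708.
Year 1: ⌊$347,608 × 150%/3⌋ = $173,804. Book value $173,804.
Year 2: ⌊$173,804 × 150%/3⌋ = $86,902. Book value $86,902.
Year 3 (final): $86,902 − $15,900 = $71,002. Book value $15,900.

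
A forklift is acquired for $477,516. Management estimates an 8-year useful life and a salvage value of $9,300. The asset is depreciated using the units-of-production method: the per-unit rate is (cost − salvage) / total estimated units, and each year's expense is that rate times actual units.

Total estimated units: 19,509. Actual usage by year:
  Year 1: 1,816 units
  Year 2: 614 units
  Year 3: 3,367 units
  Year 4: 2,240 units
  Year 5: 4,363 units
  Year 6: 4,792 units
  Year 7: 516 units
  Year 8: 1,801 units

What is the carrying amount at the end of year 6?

$64,908

Depreciable base = $477,516 − $9,300 = $468,216.
Rate = $468,216 / 19,509 units = $24 per unit.
Year 1: 1,816 × $24 = $43,584. Book value $433,932.
Year 2: 614 × $24 = $14,736. Book value $419,196.
Year 3: 3,367 × $24 = $80,808. Book value $338,388.
Year 4: 2,240 × $24 = $53,760. Book value $284,628.
Year 5: 4,363 × $24 = $104,712. Book value $179,916.
Year 6: 4,792 × $24 = $115,008. Book value $64,908.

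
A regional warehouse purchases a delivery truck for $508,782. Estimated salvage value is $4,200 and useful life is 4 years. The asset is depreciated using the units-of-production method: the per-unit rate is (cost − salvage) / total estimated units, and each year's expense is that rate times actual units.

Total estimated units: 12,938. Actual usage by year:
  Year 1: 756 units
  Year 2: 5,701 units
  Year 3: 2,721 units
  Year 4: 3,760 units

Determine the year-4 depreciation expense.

$146,640

Depreciable base = $508,782 − $4,200 = $504,582.
Rate = $504,582 / 12,938 units = $39 per unit.
Year 1: 756 × $39 = $29,484. Book value $479,298.
Year 2: 5,701 × $39 = $222,339. Book value $256,959.
Year 3: 2,721 × $39 = $106,119. Book value $150,840.
Year 4: 3,760 × $39 = $146,640. Book value $4,200.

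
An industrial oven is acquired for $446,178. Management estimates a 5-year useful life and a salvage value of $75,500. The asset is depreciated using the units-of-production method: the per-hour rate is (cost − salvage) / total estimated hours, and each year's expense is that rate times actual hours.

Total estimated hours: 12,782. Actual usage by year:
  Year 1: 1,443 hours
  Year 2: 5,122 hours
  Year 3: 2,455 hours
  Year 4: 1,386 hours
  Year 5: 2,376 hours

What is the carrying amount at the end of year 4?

Depreciable base = $446,178 − $75,500 = $370,678.
Rate = $370,678 / 12,782 hours = $29 per hour.
Year 1: 1,443 × $29 = $41,847. Book value $404,331.
Year 2: 5,122 × $29 = $148,538. Book value $255,793.
Year 3: 2,455 × $29 = $71,195. Book value $184,598.
Year 4: 1,386 × $29 = $40,194. Book value $144,404.

$144,404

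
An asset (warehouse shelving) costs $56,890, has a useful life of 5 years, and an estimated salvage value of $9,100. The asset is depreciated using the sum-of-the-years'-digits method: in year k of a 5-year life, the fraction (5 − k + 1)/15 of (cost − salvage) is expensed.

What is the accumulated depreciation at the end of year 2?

Depreciable base = $56,890 − $9,100 = $47,790.
Sum of the years' digits = 5+4+3+2+1 = 15.
Year 1: $47,790 × 5/15 = $15,930. Book value $40,960.
Year 2: $47,790 × 4/15 = $12,744. Book value $28,216.
Accumulated through year 2 = $56,890 − $28,216 = $28,674.

$28,674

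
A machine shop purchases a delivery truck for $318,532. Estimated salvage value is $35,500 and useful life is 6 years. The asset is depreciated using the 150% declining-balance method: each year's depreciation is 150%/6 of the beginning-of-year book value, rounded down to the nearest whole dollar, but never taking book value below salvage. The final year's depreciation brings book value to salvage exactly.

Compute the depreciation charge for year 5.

$25,196

Depreciable base = $318,532 − $35,500 = $283,032.
Year 1: ⌊$318,532 × 150%/6⌋ = $79,633. Book value $238,899.
Year 2: ⌊$238,899 × 150%/6⌋ = $59,724. Book value $179,175.
Year 3: ⌊$179,175 × 150%/6⌋ = $44,793. Book value $134,382.
Year 4: ⌊$134,382 × 150%/6⌋ = $33,595. Book value $100,787.
Year 5: ⌊$100,787 × 150%/6⌋ = $25,196. Book value $75,591.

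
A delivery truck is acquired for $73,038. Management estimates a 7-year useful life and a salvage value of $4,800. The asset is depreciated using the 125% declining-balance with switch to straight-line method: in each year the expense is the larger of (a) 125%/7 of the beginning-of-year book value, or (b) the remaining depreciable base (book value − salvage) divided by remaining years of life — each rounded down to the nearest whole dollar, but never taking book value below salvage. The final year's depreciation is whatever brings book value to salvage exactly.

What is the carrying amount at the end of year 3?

Depreciable base = $73,038 − $4,800 = $68,238.
Year 1: DB = ⌊$73,038 × 125%/7⌋ = $13,042; SL = ⌊$68,238/7⌋ = $9,748 → take DB $13,042. Book value $59,996.
Year 2: DB = ⌊$59,996 × 125%/7⌋ = $10,713; SL = ⌊$55,196/6⌋ = $9,199 → take DB $10,713. Book value $49,283.
Year 3: DB = ⌊$49,283 × 125%/7⌋ = $8,800; SL = ⌊$44,483/5⌋ = $8,896 → take SL $8,896. Book value $40,387.

$40,387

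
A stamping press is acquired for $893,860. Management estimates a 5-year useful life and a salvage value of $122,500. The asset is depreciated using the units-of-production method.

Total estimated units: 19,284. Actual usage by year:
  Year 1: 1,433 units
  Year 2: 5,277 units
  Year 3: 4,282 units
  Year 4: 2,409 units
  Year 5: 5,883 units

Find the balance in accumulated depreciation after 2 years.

Depreciable base = $893,860 − $122,500 = $771,360.
Rate = $771,360 / 19,284 units = $40 per unit.
Year 1: 1,433 × $40 = $57,320. Book value $836,540.
Year 2: 5,277 × $40 = $211,080. Book value $625,460.
Accumulated through year 2 = $893,860 − $625,460 = $268,400.

$268,400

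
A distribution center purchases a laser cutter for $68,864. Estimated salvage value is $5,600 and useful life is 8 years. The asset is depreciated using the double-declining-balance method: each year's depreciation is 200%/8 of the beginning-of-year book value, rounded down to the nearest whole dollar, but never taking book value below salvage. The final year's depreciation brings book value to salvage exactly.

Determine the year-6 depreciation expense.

$4,085

Depreciable base = $68,864 − $5,600 = $63,264.
Year 1: ⌊$68,864 × 200%/8⌋ = $17,216. Book value $51,648.
Year 2: ⌊$51,648 × 200%/8⌋ = $12,912. Book value $38,736.
Year 3: ⌊$38,736 × 200%/8⌋ = $9,684. Book value $29,052.
Year 4: ⌊$29,052 × 200%/8⌋ = $7,263. Book value $21,789.
Year 5: ⌊$21,789 × 200%/8⌋ = $5,447. Book value $16,342.
Year 6: ⌊$16,342 × 200%/8⌋ = $4,085. Book value $12,257.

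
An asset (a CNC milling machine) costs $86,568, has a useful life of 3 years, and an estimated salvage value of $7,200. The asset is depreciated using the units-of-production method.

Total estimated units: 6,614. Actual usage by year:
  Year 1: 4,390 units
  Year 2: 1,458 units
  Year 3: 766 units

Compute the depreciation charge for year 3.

Depreciable base = $86,568 − $7,200 = $79,368.
Rate = $79,368 / 6,614 units = $12 per unit.
Year 1: 4,390 × $12 = $52,680. Book value $33,888.
Year 2: 1,458 × $12 = $17,496. Book value $16,392.
Year 3: 766 × $12 = $9,192. Book value $7,200.

$9,192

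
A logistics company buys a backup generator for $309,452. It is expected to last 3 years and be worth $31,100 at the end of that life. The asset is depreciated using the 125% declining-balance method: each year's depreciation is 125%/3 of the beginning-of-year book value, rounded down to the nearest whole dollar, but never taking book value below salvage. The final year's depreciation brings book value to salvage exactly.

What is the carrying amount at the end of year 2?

$105,300

Depreciable base = $309,452 − $31,100 = $278,352.
Year 1: ⌊$309,452 × 125%/3⌋ = $128,938. Book value $180,514.
Year 2: ⌊$180,514 × 125%/3⌋ = $75,214. Book value $105,300.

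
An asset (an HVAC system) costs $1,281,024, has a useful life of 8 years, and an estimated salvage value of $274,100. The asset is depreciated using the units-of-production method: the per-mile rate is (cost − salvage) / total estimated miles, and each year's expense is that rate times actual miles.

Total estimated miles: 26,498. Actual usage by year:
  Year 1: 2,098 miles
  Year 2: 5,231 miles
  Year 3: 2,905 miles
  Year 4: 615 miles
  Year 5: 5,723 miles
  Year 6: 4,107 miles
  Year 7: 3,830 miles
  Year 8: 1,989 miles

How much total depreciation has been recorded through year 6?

Depreciable base = $1,281,024 − $274,100 = $1,006,924.
Rate = $1,006,924 / 26,498 miles = $38 per mile.
Year 1: 2,098 × $38 = $79,724. Book value $1,201,300.
Year 2: 5,231 × $38 = $198,778. Book value $1,002,522.
Year 3: 2,905 × $38 = $110,390. Book value $892,132.
Year 4: 615 × $38 = $23,370. Book value $868,762.
Year 5: 5,723 × $38 = $217,474. Book value $651,288.
Year 6: 4,107 × $38 = $156,066. Book value $495,222.
Accumulated through year 6 = $1,281,024 − $495,222 = $785,802.

$785,802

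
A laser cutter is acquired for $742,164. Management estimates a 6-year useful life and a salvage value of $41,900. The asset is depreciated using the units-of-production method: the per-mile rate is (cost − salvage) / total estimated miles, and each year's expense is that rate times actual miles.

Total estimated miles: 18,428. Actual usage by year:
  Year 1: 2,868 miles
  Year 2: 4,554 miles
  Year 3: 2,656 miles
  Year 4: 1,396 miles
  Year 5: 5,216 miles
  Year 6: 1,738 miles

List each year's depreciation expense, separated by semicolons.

Depreciable base = $742,164 − $41,900 = $700,264.
Rate = $700,264 / 18,428 miles = $38 per mile.
Year 1: 2,868 × $38 = $108,984. Book value $633,180.
Year 2: 4,554 × $38 = $173,052. Book value $460,128.
Year 3: 2,656 × $38 = $100,928. Book value $359,200.
Year 4: 1,396 × $38 = $53,048. Book value $306,152.
Year 5: 5,216 × $38 = $198,208. Book value $107,944.
Year 6: 1,738 × $38 = $66,044. Book value $41,900.

$108,984; $173,052; $100,928; $53,048; $198,208; $66,044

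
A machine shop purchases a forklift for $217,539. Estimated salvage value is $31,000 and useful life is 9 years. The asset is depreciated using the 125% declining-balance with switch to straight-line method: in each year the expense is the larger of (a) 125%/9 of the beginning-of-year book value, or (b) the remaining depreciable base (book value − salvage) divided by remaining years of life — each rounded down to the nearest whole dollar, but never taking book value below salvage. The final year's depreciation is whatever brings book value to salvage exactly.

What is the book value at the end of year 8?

Depreciable base = $217,539 − $31,000 = $186,539.
Year 1: DB = ⌊$217,539 × 125%/9⌋ = $30,213; SL = ⌊$186,539/9⌋ = $20,726 → take DB $30,213. Book value $187,326.
Year 2: DB = ⌊$187,326 × 125%/9⌋ = $26,017; SL = ⌊$156,326/8⌋ = $19,540 → take DB $26,017. Book value $161,309.
Year 3: DB = ⌊$161,309 × 125%/9⌋ = $22,404; SL = ⌊$130,309/7⌋ = $18,615 → take DB $22,404. Book value $138,905.
Year 4: DB = ⌊$138,905 × 125%/9⌋ = $19,292; SL = ⌊$107,905/6⌋ = $17,984 → take DB $19,292. Book value $119,613.
Year 5: DB = ⌊$119,613 × 125%/9⌋ = $16,612; SL = ⌊$88,613/5⌋ = $17,722 → take SL $17,722. Book value $101,891.
Year 6: DB = ⌊$101,891 × 125%/9⌋ = $14,151; SL = ⌊$70,891/4⌋ = $17,722 → take SL $17,722. Book value $84,169.
Year 7: DB = ⌊$84,169 × 125%/9⌋ = $11,690; SL = ⌊$53,169/3⌋ = $17,723 → take SL $17,723. Book value $66,446.
Year 8: DB = ⌊$66,446 × 125%/9⌋ = $9,228; SL = ⌊$35,446/2⌋ = $17,723 → take SL $17,723. Book value $48,723.

$48,723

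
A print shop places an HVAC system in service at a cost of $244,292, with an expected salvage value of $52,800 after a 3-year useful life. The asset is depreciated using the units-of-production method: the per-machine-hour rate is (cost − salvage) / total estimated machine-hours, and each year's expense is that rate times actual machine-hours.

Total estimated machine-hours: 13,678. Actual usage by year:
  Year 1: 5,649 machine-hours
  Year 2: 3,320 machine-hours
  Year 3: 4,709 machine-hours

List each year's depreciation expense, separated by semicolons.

$79,086; $46,480; $65,926

Depreciable base = $244,292 − $52,800 = $191,492.
Rate = $191,492 / 13,678 machine-hours = $14 per machine-hour.
Year 1: 5,649 × $14 = $79,086. Book value $165,206.
Year 2: 3,320 × $14 = $46,480. Book value $118,726.
Year 3: 4,709 × $14 = $65,926. Book value $52,800.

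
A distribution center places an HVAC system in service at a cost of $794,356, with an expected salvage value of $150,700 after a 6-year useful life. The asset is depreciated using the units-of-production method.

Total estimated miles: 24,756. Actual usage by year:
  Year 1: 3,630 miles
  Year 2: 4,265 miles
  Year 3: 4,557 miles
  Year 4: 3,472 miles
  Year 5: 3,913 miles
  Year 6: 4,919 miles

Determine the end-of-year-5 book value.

$278,594

Depreciable base = $794,356 − $150,700 = $643,656.
Rate = $643,656 / 24,756 miles = $26 per mile.
Year 1: 3,630 × $26 = $94,380. Book value $699,976.
Year 2: 4,265 × $26 = $110,890. Book value $589,086.
Year 3: 4,557 × $26 = $118,482. Book value $470,604.
Year 4: 3,472 × $26 = $90,272. Book value $380,332.
Year 5: 3,913 × $26 = $101,738. Book value $278,594.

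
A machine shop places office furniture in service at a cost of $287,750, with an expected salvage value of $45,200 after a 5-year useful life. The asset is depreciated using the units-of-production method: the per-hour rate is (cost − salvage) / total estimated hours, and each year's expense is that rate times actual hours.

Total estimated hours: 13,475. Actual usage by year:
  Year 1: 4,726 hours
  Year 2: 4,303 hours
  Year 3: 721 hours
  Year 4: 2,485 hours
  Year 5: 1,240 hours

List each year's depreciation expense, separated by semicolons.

$85,068; $77,454; $12,978; $44,730; $22,320

Depreciable base = $287,750 − $45,200 = $242,550.
Rate = $242,550 / 13,475 hours = $18 per hour.
Year 1: 4,726 × $18 = $85,068. Book value $202,682.
Year 2: 4,303 × $18 = $77,454. Book value $125,228.
Year 3: 721 × $18 = $12,978. Book value $112,250.
Year 4: 2,485 × $18 = $44,730. Book value $67,520.
Year 5: 1,240 × $18 = $22,320. Book value $45,200.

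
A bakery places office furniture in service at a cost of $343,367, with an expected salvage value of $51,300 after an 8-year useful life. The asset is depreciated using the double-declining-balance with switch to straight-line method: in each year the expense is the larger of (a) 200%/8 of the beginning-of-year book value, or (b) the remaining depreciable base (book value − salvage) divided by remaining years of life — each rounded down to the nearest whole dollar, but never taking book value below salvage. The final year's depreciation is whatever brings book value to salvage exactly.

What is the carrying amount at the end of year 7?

$51,300

Depreciable base = $343,367 − $51,300 = $292,067.
Year 1: DB = ⌊$343,367 × 200%/8⌋ = $85,841; SL = ⌊$292,067/8⌋ = $36,508 → take DB $85,841. Book value $257,526.
Year 2: DB = ⌊$257,526 × 200%/8⌋ = $64,381; SL = ⌊$206,226/7⌋ = $29,460 → take DB $64,381. Book value $193,145.
Year 3: DB = ⌊$193,145 × 200%/8⌋ = $48,286; SL = ⌊$141,845/6⌋ = $23,640 → take DB $48,286. Book value $144,859.
Year 4: DB = ⌊$144,859 × 200%/8⌋ = $36,214; SL = ⌊$93,559/5⌋ = $18,711 → take DB $36,214. Book value $108,645.
Year 5: DB = ⌊$108,645 × 200%/8⌋ = $27,161; SL = ⌊$57,345/4⌋ = $14,336 → take DB $27,161. Book value $81,484.
Year 6: DB = ⌊$81,484 × 200%/8⌋ = $20,371; SL = ⌊$30,184/3⌋ = $10,061 → take DB $20,371. Book value $61,113.
Year 7: DB = ⌊$61,113 × 200%/8⌋ = $15,278; SL = ⌊$9,813/2⌋ = $4,906 → take DB $15,278, capped at $9,813. Book value $51,300.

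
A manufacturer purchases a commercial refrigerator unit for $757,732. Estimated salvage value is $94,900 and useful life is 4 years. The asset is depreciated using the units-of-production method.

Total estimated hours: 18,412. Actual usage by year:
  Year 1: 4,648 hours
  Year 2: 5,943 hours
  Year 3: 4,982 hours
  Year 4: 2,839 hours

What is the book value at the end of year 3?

$197,104

Depreciable base = $757,732 − $94,900 = $662,832.
Rate = $662,832 / 18,412 hours = $36 per hour.
Year 1: 4,648 × $36 = $167,328. Book value $590,404.
Year 2: 5,943 × $36 = $213,948. Book value $376,456.
Year 3: 4,982 × $36 = $179,352. Book value $197,104.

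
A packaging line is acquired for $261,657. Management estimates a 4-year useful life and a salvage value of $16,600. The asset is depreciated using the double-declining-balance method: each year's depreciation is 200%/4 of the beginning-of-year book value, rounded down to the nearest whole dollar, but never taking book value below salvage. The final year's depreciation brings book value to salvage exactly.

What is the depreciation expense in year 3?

Depreciable base = $261,657 − $16,600 = $245,057.
Year 1: ⌊$261,657 × 200%/4⌋ = $130,828. Book value $130,829.
Year 2: ⌊$130,829 × 200%/4⌋ = $65,414. Book value $65,415.
Year 3: ⌊$65,415 × 200%/4⌋ = $32,707. Book value $32,708.

$32,707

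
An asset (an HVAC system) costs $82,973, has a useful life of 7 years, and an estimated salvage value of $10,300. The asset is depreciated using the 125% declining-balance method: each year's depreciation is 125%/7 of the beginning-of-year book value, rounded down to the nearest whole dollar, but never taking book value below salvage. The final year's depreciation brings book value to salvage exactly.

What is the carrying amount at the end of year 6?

$25,491

Depreciable base = $82,973 − $10,300 = $72,673.
Year 1: ⌊$82,973 × 125%/7⌋ = $14,816. Book value $68,157.
Year 2: ⌊$68,157 × 125%/7⌋ = $12,170. Book value $55,987.
Year 3: ⌊$55,987 × 125%/7⌋ = $9,997. Book value $45,990.
Year 4: ⌊$45,990 × 125%/7⌋ = $8,212. Book value $37,778.
Year 5: ⌊$37,778 × 125%/7⌋ = $6,746. Book value $31,032.
Year 6: ⌊$31,032 × 125%/7⌋ = $5,541. Book value $25,491.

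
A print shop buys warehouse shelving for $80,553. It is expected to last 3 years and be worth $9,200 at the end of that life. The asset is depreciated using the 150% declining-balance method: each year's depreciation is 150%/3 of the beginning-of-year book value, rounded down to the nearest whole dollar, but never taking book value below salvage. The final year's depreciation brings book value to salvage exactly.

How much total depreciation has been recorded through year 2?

Depreciable base = $80,553 − $9,200 = $71,353.
Year 1: ⌊$80,553 × 150%/3⌋ = $40,276. Book value $40,277.
Year 2: ⌊$40,277 × 150%/3⌋ = $20,138. Book value $20,139.
Accumulated through year 2 = $80,553 − $20,139 = $60,414.

$60,414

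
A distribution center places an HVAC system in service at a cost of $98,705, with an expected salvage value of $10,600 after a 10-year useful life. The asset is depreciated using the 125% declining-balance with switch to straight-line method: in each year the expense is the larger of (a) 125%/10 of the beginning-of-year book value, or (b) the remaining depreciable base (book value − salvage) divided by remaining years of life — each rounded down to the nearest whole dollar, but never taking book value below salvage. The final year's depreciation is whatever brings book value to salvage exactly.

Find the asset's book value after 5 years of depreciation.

Depreciable base = $98,705 − $10,600 = $88,105.
Year 1: DB = ⌊$98,705 × 125%/10⌋ = $12,338; SL = ⌊$88,105/10⌋ = $8,810 → take DB $12,338. Book value $86,367.
Year 2: DB = ⌊$86,367 × 125%/10⌋ = $10,795; SL = ⌊$75,767/9⌋ = $8,418 → take DB $10,795. Book value $75,572.
Year 3: DB = ⌊$75,572 × 125%/10⌋ = $9,446; SL = ⌊$64,972/8⌋ = $8,121 → take DB $9,446. Book value $66,126.
Year 4: DB = ⌊$66,126 × 125%/10⌋ = $8,265; SL = ⌊$55,526/7⌋ = $7,932 → take DB $8,265. Book value $57,861.
Year 5: DB = ⌊$57,861 × 125%/10⌋ = $7,232; SL = ⌊$47,261/6⌋ = $7,876 → take SL $7,876. Book value $49,985.

$49,985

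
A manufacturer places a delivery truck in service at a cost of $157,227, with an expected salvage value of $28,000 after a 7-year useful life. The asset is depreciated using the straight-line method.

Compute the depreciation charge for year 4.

Depreciable base = $157,227 − $28,000 = $129,227.
Annual expense = $129,227 / 7 = $18,461.

$18,461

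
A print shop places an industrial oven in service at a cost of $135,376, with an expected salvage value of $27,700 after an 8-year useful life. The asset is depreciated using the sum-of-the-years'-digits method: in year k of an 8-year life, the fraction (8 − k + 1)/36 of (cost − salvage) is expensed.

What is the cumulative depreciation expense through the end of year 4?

$77,766

Depreciable base = $135,376 − $27,700 = $107,676.
Sum of the years' digits = 8+7+6+5+4+3+2+1 = 36.
Year 1: $107,676 × 8/36 = $23,928. Book value $111,448.
Year 2: $107,676 × 7/36 = $20,937. Book value $90,511.
Year 3: $107,676 × 6/36 = $17,946. Book value $72,565.
Year 4: $107,676 × 5/36 = $14,955. Book value $57,610.
Accumulated through year 4 = $135,376 − $57,610 = $77,766.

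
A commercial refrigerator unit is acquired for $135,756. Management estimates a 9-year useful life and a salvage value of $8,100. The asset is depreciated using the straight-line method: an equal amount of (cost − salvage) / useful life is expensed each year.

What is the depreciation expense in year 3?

$14,184

Depreciable base = $135,756 − $8,100 = $127,656.
Annual expense = $127,656 / 9 = $14,184.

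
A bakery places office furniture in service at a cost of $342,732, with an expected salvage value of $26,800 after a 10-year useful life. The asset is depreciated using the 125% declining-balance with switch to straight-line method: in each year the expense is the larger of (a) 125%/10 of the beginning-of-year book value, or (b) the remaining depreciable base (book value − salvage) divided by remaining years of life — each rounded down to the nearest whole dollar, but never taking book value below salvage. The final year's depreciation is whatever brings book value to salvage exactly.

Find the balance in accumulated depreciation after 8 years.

$257,987

Depreciable base = $342,732 − $26,800 = $315,932.
Year 1: DB = ⌊$342,732 × 125%/10⌋ = $42,841; SL = ⌊$315,932/10⌋ = $31,593 → take DB $42,841. Book value $299,891.
Year 2: DB = ⌊$299,891 × 125%/10⌋ = $37,486; SL = ⌊$273,091/9⌋ = $30,343 → take DB $37,486. Book value $262,405.
Year 3: DB = ⌊$262,405 × 125%/10⌋ = $32,800; SL = ⌊$235,605/8⌋ = $29,450 → take DB $32,800. Book value $229,605.
Year 4: DB = ⌊$229,605 × 125%/10⌋ = $28,700; SL = ⌊$202,805/7⌋ = $28,972 → take SL $28,972. Book value $200,633.
Year 5: DB = ⌊$200,633 × 125%/10⌋ = $25,079; SL = ⌊$173,833/6⌋ = $28,972 → take SL $28,972. Book value $171,661.
Year 6: DB = ⌊$171,661 × 125%/10⌋ = $21,457; SL = ⌊$144,861/5⌋ = $28,972 → take SL $28,972. Book value $142,689.
Year 7: DB = ⌊$142,689 × 125%/10⌋ = $17,836; SL = ⌊$115,889/4⌋ = $28,972 → take SL $28,972. Book value $113,717.
Year 8: DB = ⌊$113,717 × 125%/10⌋ = $14,214; SL = ⌊$86,917/3⌋ = $28,972 → take SL $28,972. Book value $84,745.
Accumulated through year 8 = $342,732 − $84,745 = $257,987.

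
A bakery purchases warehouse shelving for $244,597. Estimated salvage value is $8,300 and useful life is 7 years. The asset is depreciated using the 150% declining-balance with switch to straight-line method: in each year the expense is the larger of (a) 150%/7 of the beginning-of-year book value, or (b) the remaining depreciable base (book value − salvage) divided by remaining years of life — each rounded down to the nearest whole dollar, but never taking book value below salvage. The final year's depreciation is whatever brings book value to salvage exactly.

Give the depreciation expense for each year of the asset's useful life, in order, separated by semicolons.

Depreciable base = $244,597 − $8,300 = $236,297.
Year 1: DB = ⌊$244,597 × 150%/7⌋ = $52,413; SL = ⌊$236,297/7⌋ = $33,756 → take DB $52,413. Book value $192,184.
Year 2: DB = ⌊$192,184 × 150%/7⌋ = $41,182; SL = ⌊$183,884/6⌋ = $30,647 → take DB $41,182. Book value $151,002.
Year 3: DB = ⌊$151,002 × 150%/7⌋ = $32,357; SL = ⌊$142,702/5⌋ = $28,540 → take DB $32,357. Book value $118,645.
Year 4: DB = ⌊$118,645 × 150%/7⌋ = $25,423; SL = ⌊$110,345/4⌋ = $27,586 → take SL $27,586. Book value $91,059.
Year 5: DB = ⌊$91,059 × 150%/7⌋ = $19,512; SL = ⌊$82,759/3⌋ = $27,586 → take SL $27,586. Book value $63,473.
Year 6: DB = ⌊$63,473 × 150%/7⌋ = $13,601; SL = ⌊$55,173/2⌋ = $27,586 → take SL $27,586. Book value $35,887.
Year 7 (final): $35,887 − $8,300 = $27,587. Book value $8,300.

$52,413; $41,182; $32,357; $27,586; $27,586; $27,586; $27,587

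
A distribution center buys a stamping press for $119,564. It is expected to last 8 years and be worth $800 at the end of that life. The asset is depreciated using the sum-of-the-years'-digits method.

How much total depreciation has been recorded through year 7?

Depreciable base = $119,564 − $800 = $118,764.
Sum of the years' digits = 8+7+6+5+4+3+2+1 = 36.
Year 1: $118,764 × 8/36 = $26,392. Book value $93,172.
Year 2: $118,764 × 7/36 = $23,093. Book value $70,079.
Year 3: $118,764 × 6/36 = $19,794. Book value $50,285.
Year 4: $118,764 × 5/36 = $16,495. Book value $33,790.
Year 5: $118,764 × 4/36 = $13,196. Book value $20,594.
Year 6: $118,764 × 3/36 = $9,897. Book value $10,697.
Year 7: $118,764 × 2/36 = $6,598. Book value $4,099.
Accumulated through year 7 = $119,564 − $4,099 = $115,465.

$115,465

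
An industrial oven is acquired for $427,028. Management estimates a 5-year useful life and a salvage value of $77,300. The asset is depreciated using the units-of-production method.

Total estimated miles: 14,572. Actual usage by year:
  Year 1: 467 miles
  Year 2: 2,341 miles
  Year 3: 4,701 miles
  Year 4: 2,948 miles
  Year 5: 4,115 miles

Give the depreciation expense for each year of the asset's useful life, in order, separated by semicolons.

Depreciable base = $427,028 − $77,300 = $349,728.
Rate = $349,728 / 14,572 miles = $24 per mile.
Year 1: 467 × $24 = $11,208. Book value $415,820.
Year 2: 2,341 × $24 = $56,184. Book value $359,636.
Year 3: 4,701 × $24 = $112,824. Book value $246,812.
Year 4: 2,948 × $24 = $70,752. Book value $176,060.
Year 5: 4,115 × $24 = $98,760. Book value $77,300.

$11,208; $56,184; $112,824; $70,752; $98,760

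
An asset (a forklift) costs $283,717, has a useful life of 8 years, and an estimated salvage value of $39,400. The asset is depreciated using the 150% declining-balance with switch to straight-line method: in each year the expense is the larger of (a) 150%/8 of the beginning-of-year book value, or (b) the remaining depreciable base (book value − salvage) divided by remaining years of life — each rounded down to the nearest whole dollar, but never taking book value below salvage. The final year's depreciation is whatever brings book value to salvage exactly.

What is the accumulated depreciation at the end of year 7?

$223,962

Depreciable base = $283,717 − $39,400 = $244,317.
Year 1: DB = ⌊$283,717 × 150%/8⌋ = $53,196; SL = ⌊$244,317/8⌋ = $30,539 → take DB $53,196. Book value $230,521.
Year 2: DB = ⌊$230,521 × 150%/8⌋ = $43,222; SL = ⌊$191,121/7⌋ = $27,303 → take DB $43,222. Book value $187,299.
Year 3: DB = ⌊$187,299 × 150%/8⌋ = $35,118; SL = ⌊$147,899/6⌋ = $24,649 → take DB $35,118. Book value $152,181.
Year 4: DB = ⌊$152,181 × 150%/8⌋ = $28,533; SL = ⌊$112,781/5⌋ = $22,556 → take DB $28,533. Book value $123,648.
Year 5: DB = ⌊$123,648 × 150%/8⌋ = $23,184; SL = ⌊$84,248/4⌋ = $21,062 → take DB $23,184. Book value $100,464.
Year 6: DB = ⌊$100,464 × 150%/8⌋ = $18,837; SL = ⌊$61,064/3⌋ = $20,354 → take SL $20,354. Book value $80,110.
Year 7: DB = ⌊$80,110 × 150%/8⌋ = $15,020; SL = ⌊$40,710/2⌋ = $20,355 → take SL $20,355. Book value $59,755.
Accumulated through year 7 = $283,717 − $59,755 = $223,962.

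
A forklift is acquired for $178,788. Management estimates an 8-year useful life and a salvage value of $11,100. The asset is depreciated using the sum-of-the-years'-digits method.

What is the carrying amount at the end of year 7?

$15,758

Depreciable base = $178,788 − $11,100 = $167,688.
Sum of the years' digits = 8+7+6+5+4+3+2+1 = 36.
Year 1: $167,688 × 8/36 = $37,264. Book value $141,524.
Year 2: $167,688 × 7/36 = $32,606. Book value $108,918.
Year 3: $167,688 × 6/36 = $27,948. Book value $80,970.
Year 4: $167,688 × 5/36 = $23,290. Book value $57,680.
Year 5: $167,688 × 4/36 = $18,632. Book value $39,048.
Year 6: $167,688 × 3/36 = $13,974. Book value $25,074.
Year 7: $167,688 × 2/36 = $9,316. Book value $15,758.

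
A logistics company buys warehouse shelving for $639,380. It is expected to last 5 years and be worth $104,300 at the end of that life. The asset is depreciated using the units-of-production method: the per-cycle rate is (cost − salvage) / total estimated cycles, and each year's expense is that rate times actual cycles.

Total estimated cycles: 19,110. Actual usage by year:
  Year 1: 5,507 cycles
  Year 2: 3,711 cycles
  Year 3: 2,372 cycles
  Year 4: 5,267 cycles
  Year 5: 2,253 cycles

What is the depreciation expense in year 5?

$63,084

Depreciable base = $639,380 − $104,300 = $535,080.
Rate = $535,080 / 19,110 cycles = $28 per cycle.
Year 1: 5,507 × $28 = $154,196. Book value $485,184.
Year 2: 3,711 × $28 = $103,908. Book value $381,276.
Year 3: 2,372 × $28 = $66,416. Book value $314,860.
Year 4: 5,267 × $28 = $147,476. Book value $167,384.
Year 5: 2,253 × $28 = $63,084. Book value $104,300.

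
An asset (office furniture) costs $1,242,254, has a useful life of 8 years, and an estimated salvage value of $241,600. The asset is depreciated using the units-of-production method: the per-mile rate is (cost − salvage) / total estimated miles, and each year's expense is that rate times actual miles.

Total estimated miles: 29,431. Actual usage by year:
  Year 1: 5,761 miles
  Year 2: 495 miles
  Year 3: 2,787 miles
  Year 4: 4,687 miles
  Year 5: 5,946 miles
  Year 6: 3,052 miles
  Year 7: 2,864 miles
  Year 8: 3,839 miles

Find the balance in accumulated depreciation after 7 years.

$870,128

Depreciable base = $1,242,254 − $241,600 = $1,000,654.
Rate = $1,000,654 / 29,431 miles = $34 per mile.
Year 1: 5,761 × $34 = $195,874. Book value $1,046,380.
Year 2: 495 × $34 = $16,830. Book value $1,029,550.
Year 3: 2,787 × $34 = $94,758. Book value $934,792.
Year 4: 4,687 × $34 = $159,358. Book value $775,434.
Year 5: 5,946 × $34 = $202,164. Book value $573,270.
Year 6: 3,052 × $34 = $103,768. Book value $469,502.
Year 7: 2,864 × $34 = $97,376. Book value $372,126.
Accumulated through year 7 = $1,242,254 − $372,126 = $870,128.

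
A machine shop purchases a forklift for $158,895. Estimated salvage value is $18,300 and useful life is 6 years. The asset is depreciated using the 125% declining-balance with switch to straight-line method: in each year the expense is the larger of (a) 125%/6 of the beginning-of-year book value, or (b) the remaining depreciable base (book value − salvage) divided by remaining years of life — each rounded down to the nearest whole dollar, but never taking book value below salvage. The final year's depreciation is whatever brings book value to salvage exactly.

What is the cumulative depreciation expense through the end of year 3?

Depreciable base = $158,895 − $18,300 = $140,595.
Year 1: DB = ⌊$158,895 × 125%/6⌋ = $33,103; SL = ⌊$140,595/6⌋ = $23,432 → take DB $33,103. Book value $125,792.
Year 2: DB = ⌊$125,792 × 125%/6⌋ = $26,206; SL = ⌊$107,492/5⌋ = $21,498 → take DB $26,206. Book value $99,586.
Year 3: DB = ⌊$99,586 × 125%/6⌋ = $20,747; SL = ⌊$81,286/4⌋ = $20,321 → take DB $20,747. Book value $78,839.
Accumulated through year 3 = $158,895 − $78,839 = $80,056.

$80,056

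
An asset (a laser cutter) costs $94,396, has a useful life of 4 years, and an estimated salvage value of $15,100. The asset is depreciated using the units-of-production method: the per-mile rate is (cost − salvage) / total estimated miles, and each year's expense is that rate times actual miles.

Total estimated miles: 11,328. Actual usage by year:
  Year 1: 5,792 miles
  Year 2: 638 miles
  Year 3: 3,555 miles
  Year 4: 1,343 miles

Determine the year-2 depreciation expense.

Depreciable base = $94,396 − $15,100 = $79,296.
Rate = $79,296 / 11,328 miles = $7 per mile.
Year 1: 5,792 × $7 = $40,544. Book value $53,852.
Year 2: 638 × $7 = $4,466. Book value $49,386.

$4,466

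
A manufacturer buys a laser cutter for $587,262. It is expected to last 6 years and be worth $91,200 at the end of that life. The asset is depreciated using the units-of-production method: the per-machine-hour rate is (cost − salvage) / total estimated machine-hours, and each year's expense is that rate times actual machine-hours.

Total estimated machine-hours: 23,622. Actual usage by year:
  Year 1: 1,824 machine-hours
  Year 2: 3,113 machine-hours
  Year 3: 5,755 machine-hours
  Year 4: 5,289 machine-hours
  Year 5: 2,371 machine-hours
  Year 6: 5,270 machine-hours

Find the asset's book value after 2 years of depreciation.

Depreciable base = $587,262 − $91,200 = $496,062.
Rate = $496,062 / 23,622 machine-hours = $21 per machine-hour.
Year 1: 1,824 × $21 = $38,304. Book value $548,958.
Year 2: 3,113 × $21 = $65,373. Book value $483,585.

$483,585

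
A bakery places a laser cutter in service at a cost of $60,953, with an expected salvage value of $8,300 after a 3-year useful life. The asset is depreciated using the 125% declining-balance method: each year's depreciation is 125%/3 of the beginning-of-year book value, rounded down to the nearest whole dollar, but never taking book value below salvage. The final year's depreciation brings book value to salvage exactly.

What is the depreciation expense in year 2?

$14,815

Depreciable base = $60,953 − $8,300 = $52,653.
Year 1: ⌊$60,953 × 125%/3⌋ = $25,397. Book value $35,556.
Year 2: ⌊$35,556 × 125%/3⌋ = $14,815. Book value $20,741.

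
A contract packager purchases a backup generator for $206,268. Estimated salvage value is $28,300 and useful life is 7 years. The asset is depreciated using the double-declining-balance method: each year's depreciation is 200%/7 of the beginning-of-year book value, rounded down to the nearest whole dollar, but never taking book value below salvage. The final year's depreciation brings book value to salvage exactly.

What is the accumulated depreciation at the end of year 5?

$167,914

Depreciable base = $206,268 − $28,300 = $177,968.
Year 1: ⌊$206,268 × 200%/7⌋ = $58,933. Book value $147,335.
Year 2: ⌊$147,335 × 200%/7⌋ = $42,095. Book value $105,240.
Year 3: ⌊$105,240 × 200%/7⌋ = $30,068. Book value $75,172.
Year 4: ⌊$75,172 × 200%/7⌋ = $21,477. Book value $53,695.
Year 5: ⌊$53,695 × 200%/7⌋ = $15,341. Book value $38,354.
Accumulated through year 5 = $206,268 − $38,354 = $167,914.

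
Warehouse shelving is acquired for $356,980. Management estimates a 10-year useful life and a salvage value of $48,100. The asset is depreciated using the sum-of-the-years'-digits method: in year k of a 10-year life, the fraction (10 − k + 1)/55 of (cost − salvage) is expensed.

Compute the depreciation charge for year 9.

$11,232

Depreciable base = $356,980 − $48,100 = $308,880.
Sum of the years' digits = 10+9+8+7+6+5+4+3+2+1 = 55.
Year 1: $308,880 × 10/55 = $56,160. Book value $300,820.
Year 2: $308,880 × 9/55 = $50,544. Book value $250,276.
Year 3: $308,880 × 8/55 = $44,928. Book value $205,348.
Year 4: $308,880 × 7/55 = $39,312. Book value $166,036.
Year 5: $308,880 × 6/55 = $33,696. Book value $132,340.
Year 6: $308,880 × 5/55 = $28,080. Book value $104,260.
Year 7: $308,880 × 4/55 = $22,464. Book value $81,796.
Year 8: $308,880 × 3/55 = $16,848. Book value $64,948.
Year 9: $308,880 × 2/55 = $11,232. Book value $53,716.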